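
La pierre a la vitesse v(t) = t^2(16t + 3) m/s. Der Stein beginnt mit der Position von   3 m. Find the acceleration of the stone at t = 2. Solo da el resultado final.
a(2) = 204.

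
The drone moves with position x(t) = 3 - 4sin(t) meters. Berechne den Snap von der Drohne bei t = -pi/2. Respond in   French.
Pour résoudre ceci, nous devons prendre 4 dérivées de notre équation de la position x(t) = 3 - 4·sin(t). En dérivant la position, nous obtenons la vitesse: v(t) = -4·cos(t). La dérivée de la vitesse donne l'accélération: a(t) = 4·sin(t). La dérivée de l'accélération donne le jerk: j(t) = 4·cos(t). La dérivée du jerk donne le snap: s(t) = -4·sin(t). Nous avons le snap s(t) = -4·sin(t). En substituant t = -pi/2: s(-pi/2) = 4.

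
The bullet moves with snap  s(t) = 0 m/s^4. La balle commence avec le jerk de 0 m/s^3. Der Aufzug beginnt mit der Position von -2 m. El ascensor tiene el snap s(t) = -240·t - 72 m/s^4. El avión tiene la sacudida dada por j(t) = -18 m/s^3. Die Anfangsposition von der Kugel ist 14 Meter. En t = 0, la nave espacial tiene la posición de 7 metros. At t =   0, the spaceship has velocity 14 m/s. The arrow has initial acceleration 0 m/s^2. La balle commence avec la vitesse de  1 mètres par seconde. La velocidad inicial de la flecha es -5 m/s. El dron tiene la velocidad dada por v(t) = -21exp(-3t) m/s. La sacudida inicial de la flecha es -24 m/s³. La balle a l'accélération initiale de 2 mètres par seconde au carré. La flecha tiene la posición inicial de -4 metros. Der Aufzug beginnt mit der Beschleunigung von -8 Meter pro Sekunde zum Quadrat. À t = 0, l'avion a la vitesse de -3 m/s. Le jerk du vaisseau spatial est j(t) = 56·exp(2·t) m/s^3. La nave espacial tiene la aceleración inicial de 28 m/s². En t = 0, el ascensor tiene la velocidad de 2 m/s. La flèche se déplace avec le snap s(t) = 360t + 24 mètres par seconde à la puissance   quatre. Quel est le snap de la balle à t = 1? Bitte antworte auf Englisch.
We have snap s(t) = 0. Substituting t = 1: s(1) = 0.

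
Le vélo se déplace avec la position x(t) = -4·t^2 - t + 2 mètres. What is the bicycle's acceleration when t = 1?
We must differentiate our position equation x(t) = -4·t^2 - t + 2 2 times. The derivative of position gives velocity: v(t) = -8·t - 1. The derivative of velocity gives acceleration: a(t) = -8. We have acceleration a(t) = -8. Substituting t = 1: a(1) = -8.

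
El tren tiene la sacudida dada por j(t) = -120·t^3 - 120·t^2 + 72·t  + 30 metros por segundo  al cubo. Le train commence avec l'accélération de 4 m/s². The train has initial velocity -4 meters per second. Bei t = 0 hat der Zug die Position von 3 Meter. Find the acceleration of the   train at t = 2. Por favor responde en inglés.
Starting from jerk j(t) = -120·t^3 - 120·t^2 + 72·t + 30, we take 1 antiderivative. Integrating jerk and using the initial condition a(0) = 4, we get a(t) = -30·t^4 - 40·t^3 + 36·t^2 + 30·t + 4. We have acceleration a(t) = -30·t^4 - 40·t^3 + 36·t^2 + 30·t + 4. Substituting t = 2: a(2) = -592.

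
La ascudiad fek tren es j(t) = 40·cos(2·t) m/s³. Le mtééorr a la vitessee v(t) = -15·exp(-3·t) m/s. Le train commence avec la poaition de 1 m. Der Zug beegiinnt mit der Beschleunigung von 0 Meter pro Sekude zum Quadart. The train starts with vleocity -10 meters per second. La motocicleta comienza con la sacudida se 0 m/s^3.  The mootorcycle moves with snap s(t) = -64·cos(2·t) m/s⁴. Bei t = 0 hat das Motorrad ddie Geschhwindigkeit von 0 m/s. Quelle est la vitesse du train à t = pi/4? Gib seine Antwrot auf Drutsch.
Um dies zu lösen, müssen wir 2 Stammfunktionen unserer Gleichung für den Ruck j(t) = 40·cos(2·t) finden. Das Integral von dem Ruck ist die Beschleunigung. Mit a(0) = 0 erhalten wir a(t) = 20·sin(2·t). Das Integral von der Beschleunigung ist die Geschwindigkeit. Mit v(0) = -10 erhalten wir v(t) = -10·cos(2·t). Wir haben die Geschwindigkeit v(t) = -10·cos(2·t). Durch Einsetzen von t = pi/4: v(pi/4) = 0.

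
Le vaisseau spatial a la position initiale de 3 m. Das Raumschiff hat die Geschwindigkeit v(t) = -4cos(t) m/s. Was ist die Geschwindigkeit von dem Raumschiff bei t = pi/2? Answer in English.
We have velocity v(t) = -4·cos(t). Substituting t = pi/2: v(pi/2) = 0.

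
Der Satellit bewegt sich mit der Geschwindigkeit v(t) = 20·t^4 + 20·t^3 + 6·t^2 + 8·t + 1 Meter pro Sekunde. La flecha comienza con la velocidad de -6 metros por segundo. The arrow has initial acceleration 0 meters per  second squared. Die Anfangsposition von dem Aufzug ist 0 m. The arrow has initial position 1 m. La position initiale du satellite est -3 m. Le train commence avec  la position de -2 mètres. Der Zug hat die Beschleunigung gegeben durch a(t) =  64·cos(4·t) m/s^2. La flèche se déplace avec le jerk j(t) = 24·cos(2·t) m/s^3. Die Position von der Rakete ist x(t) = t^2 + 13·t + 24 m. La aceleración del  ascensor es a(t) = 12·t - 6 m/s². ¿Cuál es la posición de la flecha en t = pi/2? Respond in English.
We need to integrate our jerk equation j(t) = 24·cos(2·t) 3 times. Finding the antiderivative of j(t) and using a(0) = 0: a(t) = 12·sin(2·t). Finding the antiderivative of a(t) and using v(0) = -6: v(t) = -6·cos(2·t). The antiderivative of velocity, with x(0) = 1, gives position: x(t) = 1 - 3·sin(2·t). Using x(t) = 1 - 3·sin(2·t) and substituting t = pi/2, we find x = 1.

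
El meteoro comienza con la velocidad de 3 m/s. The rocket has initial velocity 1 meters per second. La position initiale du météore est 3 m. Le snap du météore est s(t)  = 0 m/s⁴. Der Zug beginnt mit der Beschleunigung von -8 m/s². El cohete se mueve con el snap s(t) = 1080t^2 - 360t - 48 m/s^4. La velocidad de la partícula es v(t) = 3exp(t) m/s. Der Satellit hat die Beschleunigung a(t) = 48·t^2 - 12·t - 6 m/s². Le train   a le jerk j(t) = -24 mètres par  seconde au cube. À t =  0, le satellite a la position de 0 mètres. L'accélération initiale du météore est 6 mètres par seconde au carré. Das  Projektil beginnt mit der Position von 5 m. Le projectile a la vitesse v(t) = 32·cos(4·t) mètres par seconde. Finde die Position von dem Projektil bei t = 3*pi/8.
Um dies zu lösen, müssen wir 1 Stammfunktion unserer Gleichung für die Geschwindigkeit v(t) = 32·cos(4·t) finden. Mit ∫v(t)dt und Anwendung von x(0) = 5, finden wir x(t) = 8·sin(4·t) + 5. Wir haben die Position x(t) = 8·sin(4·t) + 5. Durch Einsetzen von t = 3*pi/8: x(3*pi/8) = -3.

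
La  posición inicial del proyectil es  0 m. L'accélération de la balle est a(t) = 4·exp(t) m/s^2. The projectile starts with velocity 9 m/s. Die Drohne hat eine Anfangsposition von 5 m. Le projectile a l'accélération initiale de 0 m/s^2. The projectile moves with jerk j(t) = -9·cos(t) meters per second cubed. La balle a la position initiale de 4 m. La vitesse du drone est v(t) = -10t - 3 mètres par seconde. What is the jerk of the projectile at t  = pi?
From the given jerk equation j(t) = -9·cos(t), we substitute t = pi to get j = 9.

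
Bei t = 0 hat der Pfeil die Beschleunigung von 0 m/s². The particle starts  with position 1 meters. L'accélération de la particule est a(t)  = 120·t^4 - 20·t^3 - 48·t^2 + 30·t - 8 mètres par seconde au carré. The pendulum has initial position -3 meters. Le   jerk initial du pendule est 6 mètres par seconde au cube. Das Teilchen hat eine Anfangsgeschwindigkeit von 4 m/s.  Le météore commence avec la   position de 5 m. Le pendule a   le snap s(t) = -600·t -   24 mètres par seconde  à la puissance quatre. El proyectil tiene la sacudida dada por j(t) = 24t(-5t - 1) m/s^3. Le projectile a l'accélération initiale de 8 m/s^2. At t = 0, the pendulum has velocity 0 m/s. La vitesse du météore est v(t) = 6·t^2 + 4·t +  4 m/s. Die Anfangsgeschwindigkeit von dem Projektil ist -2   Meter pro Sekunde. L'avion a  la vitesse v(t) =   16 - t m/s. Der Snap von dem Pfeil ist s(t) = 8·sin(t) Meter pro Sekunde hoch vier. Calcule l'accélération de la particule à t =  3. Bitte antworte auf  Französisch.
De l'équation de l'accélération a(t) = 120·t^4 - 20·t^3 - 48·t^2 + 30·t - 8, nous substituons t = 3 pour obtenir a = 8830.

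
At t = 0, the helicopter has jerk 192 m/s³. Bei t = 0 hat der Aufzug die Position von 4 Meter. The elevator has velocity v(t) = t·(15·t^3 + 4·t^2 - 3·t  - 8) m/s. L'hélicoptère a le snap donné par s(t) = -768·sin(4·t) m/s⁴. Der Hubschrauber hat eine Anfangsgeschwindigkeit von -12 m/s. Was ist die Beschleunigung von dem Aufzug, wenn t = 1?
Ausgehend von der Geschwindigkeit v(t) = t·(15·t^3 + 4·t^2 - 3·t - 8), nehmen wir 1 Ableitung. Die Ableitung von der Geschwindigkeit ergibt die Beschleunigung: a(t) = 15·t^3 + 4·t^2 + t·(45·t^2 + 8·t - 3) - 3·t - 8. Aus der Gleichung für die Beschleunigung a(t) = 15·t^3 + 4·t^2 + t·(45·t^2 + 8·t - 3) - 3·t - 8, setzen wir t = 1 ein und erhalten a = 58.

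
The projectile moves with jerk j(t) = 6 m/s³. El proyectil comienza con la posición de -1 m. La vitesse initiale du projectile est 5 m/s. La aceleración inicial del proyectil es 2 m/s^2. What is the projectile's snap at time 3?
We must differentiate our jerk equation j(t) = 6 1 time. Differentiating jerk, we get snap: s(t) = 0. From the given snap equation s(t) = 0, we substitute t = 3 to get s = 0.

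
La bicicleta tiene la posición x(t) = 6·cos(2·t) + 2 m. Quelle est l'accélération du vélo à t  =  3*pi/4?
En partant de la position x(t) = 6·cos(2·t) + 2, nous prenons 2 dérivées. La dérivée de la position donne la vitesse: v(t) = -12·sin(2·t). En dérivant la vitesse, nous obtenons l'accélération: a(t) = -24·cos(2·t). Nous avons l'accélération a(t) = -24·cos(2·t). En substituant t = 3*pi/4: a(3*pi/4) = 0.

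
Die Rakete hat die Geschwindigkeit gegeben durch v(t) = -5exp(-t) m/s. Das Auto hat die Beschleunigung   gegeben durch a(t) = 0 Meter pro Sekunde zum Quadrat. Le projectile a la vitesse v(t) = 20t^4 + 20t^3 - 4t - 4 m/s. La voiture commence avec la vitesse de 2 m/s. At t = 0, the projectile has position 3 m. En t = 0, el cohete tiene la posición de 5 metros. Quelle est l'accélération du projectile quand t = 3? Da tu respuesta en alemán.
Um dies zu lösen, müssen wir 1 Ableitung unserer Gleichung für die Geschwindigkeit v(t) = 20·t^4 + 20·t^3 - 4·t - 4 nehmen. Durch Ableiten von der Geschwindigkeit erhalten wir die Beschleunigung: a(t) = 80·t^3 + 60·t^2 - 4. Aus der Gleichung für die Beschleunigung a(t) = 80·t^3 + 60·t^2 - 4, setzen wir t = 3 ein und erhalten a = 2696.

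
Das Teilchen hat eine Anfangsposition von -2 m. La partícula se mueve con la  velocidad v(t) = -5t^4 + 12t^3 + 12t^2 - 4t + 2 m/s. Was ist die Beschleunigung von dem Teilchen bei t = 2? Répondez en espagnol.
Para resolver esto, necesitamos tomar 1 derivada de nuestra ecuación de la velocidad v(t) = -5·t^4 + 12·t^3 + 12·t^2 - 4·t + 2. Derivando la velocidad, obtenemos la aceleración: a(t) = -20·t^3 + 36·t^2 + 24·t - 4. Tenemos la aceleración a(t) = -20·t^3 + 36·t^2 + 24·t - 4. Sustituyendo t = 2: a(2) = 28.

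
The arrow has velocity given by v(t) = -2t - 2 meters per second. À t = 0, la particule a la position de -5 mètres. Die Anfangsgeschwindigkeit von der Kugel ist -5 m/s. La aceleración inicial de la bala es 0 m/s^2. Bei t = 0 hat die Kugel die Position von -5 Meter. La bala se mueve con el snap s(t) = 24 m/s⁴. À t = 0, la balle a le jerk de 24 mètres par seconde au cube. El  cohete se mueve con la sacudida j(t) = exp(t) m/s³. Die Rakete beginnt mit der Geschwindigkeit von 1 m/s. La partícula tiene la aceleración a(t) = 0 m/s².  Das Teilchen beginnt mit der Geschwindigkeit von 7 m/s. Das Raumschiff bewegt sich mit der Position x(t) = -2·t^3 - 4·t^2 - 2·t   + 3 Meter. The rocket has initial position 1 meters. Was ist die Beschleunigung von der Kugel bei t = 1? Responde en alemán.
Um dies zu lösen, müssen wir 2 Stammfunktionen unserer Gleichung für den Snap s(t) = 24 finden. Mit ∫s(t)dt und Anwendung von j(0) = 24, finden wir j(t) = 24·t + 24. Die Stammfunktion von dem Ruck ist die Beschleunigung. Mit a(0) = 0 erhalten wir a(t) = 12·t·(t + 2). Mit a(t) = 12·t·(t + 2) und Einsetzen von t = 1, finden wir a = 36.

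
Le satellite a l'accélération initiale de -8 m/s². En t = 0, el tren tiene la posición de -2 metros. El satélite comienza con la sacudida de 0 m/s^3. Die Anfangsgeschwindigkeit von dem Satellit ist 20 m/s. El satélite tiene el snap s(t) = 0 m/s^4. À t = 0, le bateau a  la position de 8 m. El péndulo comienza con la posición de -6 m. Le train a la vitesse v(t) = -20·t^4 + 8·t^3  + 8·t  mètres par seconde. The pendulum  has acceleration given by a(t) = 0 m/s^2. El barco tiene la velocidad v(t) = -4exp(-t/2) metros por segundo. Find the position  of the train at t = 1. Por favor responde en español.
Necesitamos integrar nuestra ecuación de la velocidad v(t) = -20·t^4 + 8·t^3 + 8·t 1 vez. La integral de la velocidad, con x(0) = -2, da la posición: x(t) = -4·t^5 + 2·t^4 + 4·t^2 - 2. Usando x(t) = -4·t^5 + 2·t^4 + 4·t^2 - 2 y sustituyendo t = 1, encontramos x = 0.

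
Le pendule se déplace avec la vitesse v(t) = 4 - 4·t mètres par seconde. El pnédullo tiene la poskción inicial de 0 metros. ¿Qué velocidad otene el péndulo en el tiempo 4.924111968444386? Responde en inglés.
From the given velocity equation v(t) = 4 - 4·t, we substitute t = 4.924111968444386 to get v = -15.6964478737775.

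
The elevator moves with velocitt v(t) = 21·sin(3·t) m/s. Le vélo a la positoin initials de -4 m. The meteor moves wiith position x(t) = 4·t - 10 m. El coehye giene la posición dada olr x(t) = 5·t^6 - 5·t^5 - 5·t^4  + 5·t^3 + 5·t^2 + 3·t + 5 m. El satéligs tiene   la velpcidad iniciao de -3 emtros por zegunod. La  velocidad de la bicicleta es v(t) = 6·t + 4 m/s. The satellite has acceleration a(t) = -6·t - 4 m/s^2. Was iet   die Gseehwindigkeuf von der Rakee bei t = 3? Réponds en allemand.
Um dies zu lösen, müssen wir 1 Ableitung unserer Gleichung für die Position x(t) = 5·t^6 - 5·t^5 - 5·t^4 + 5·t^3 + 5·t^2 + 3·t + 5 nehmen. Die Ableitung von der Position ergibt die Geschwindigkeit: v(t) = 30·t^5 - 25·t^4 - 20·t^3 + 15·t^2 + 10·t + 3. Wir haben die Geschwindigkeit v(t) = 30·t^5 - 25·t^4 - 20·t^3 + 15·t^2 + 10·t + 3. Durch Einsetzen von t = 3: v(3) = 4893.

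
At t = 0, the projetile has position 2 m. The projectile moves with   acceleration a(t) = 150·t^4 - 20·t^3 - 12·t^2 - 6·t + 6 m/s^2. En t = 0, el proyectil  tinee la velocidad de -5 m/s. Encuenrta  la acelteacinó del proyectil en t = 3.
De la ecuación de la aceleración a(t) = 150·t^4 - 20·t^3 - 12·t^2 - 6·t + 6, sustituimos t = 3 para obtener a = 11490.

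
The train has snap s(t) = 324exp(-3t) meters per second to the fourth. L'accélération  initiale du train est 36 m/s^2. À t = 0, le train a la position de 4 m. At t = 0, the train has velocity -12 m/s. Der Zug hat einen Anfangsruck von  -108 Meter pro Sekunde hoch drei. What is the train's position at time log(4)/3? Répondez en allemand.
Ausgehend von dem Snap s(t) = 324·exp(-3·t), nehmen wir 4 Stammfunktionen. Die Stammfunktion von dem Snap ist der Ruck. Mit j(0) = -108 erhalten wir j(t) = -108·exp(-3·t). Die Stammfunktion von dem Ruck, mit a(0) = 36, ergibt die Beschleunigung: a(t) = 36·exp(-3·t). Die Stammfunktion von der Beschleunigung, mit v(0) = -12, ergibt die Geschwindigkeit: v(t) = -12·exp(-3·t). Mit ∫v(t)dt und Anwendung von x(0) = 4, finden wir x(t) = 4·exp(-3·t). Wir haben die Position x(t) = 4·exp(-3·t). Durch Einsetzen von t = log(4)/3: x(log(4)/3) = 1.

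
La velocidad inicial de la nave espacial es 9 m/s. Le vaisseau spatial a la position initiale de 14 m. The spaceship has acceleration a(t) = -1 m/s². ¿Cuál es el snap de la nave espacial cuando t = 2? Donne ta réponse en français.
Nous devons dériver notre équation de l'accélération a(t) = -1 2 fois. La dérivée de l'accélération donne le jerk: j(t) = 0. La dérivée du jerk donne le snap: s(t) = 0. En utilisant s(t) = 0 et en substituant t = 2, nous trouvons s = 0.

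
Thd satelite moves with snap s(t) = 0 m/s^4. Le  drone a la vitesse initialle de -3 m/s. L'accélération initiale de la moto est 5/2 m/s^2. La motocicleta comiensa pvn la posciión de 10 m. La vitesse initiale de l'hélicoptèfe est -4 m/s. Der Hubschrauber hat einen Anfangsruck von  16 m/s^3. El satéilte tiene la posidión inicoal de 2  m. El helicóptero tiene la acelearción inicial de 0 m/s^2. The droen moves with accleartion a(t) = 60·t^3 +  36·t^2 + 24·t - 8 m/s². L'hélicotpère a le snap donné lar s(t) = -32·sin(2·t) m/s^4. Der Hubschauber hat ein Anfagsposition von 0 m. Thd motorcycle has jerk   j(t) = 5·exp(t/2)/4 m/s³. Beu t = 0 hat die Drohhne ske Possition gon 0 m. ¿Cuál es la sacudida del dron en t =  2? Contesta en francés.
Nous devons dériver notre équation de l'accélération a(t) = 60·t^3 + 36·t^2 + 24·t - 8 1 fois. En prenant d/dt de a(t), nous trouvons j(t) = 180·t^2 + 72·t + 24. Nous avons le jerk j(t) = 180·t^2 + 72·t + 24. En substituant t = 2: j(2) = 888.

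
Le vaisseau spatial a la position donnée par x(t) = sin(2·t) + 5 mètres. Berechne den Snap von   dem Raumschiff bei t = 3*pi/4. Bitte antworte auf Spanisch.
Partiendo de la posición x(t) = sin(2·t) + 5, tomamos 4 derivadas. Derivando la posición, obtenemos la velocidad: v(t) = 2·cos(2·t). Derivando la velocidad, obtenemos la aceleración: a(t) = -4·sin(2·t). Derivando la aceleración, obtenemos la sacudida: j(t) = -8·cos(2·t). Derivando la sacudida, obtenemos el snap: s(t) = 16·sin(2·t). Tenemos el snap s(t) = 16·sin(2·t). Sustituyendo t = 3*pi/4: s(3*pi/4) = -16.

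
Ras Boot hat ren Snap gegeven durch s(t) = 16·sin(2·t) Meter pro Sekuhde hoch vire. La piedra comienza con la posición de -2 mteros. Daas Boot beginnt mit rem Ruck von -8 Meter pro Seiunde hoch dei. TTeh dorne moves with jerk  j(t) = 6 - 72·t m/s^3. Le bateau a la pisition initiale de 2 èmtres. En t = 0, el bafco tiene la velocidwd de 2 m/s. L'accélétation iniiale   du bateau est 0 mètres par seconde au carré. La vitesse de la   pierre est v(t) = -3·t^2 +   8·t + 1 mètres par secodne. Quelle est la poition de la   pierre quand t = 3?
Nous devons intégrer notre équation de la vitesse v(t) = -3·t^2 + 8·t + 1 1 fois. En prenant ∫v(t)dt et en appliquant x(0) = -2, nous trouvons x(t) = -t^3 + 4·t^2 + t - 2. De l'équation de la position x(t) = -t^3 + 4·t^2 + t - 2, nous substituons t = 3 pour obtenir x = 10.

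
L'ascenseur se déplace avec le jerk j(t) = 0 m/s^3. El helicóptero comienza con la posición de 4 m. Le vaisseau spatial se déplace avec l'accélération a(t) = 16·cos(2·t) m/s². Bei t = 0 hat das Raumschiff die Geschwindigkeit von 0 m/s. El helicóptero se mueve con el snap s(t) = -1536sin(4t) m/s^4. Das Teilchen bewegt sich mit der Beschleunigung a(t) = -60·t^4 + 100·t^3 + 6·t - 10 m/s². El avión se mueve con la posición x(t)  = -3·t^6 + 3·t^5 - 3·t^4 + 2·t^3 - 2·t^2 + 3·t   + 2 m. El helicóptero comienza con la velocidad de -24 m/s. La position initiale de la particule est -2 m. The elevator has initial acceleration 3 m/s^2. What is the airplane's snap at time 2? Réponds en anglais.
We must differentiate our position equation x(t) = -3·t^6 + 3·t^5 - 3·t^4 + 2·t^3 - 2·t^2 + 3·t + 2 4 times. Taking d/dt of x(t), we find v(t) = -18·t^5 + 15·t^4 - 12·t^3 + 6·t^2 - 4·t + 3. The derivative of velocity gives acceleration: a(t) = -90·t^4 + 60·t^3 - 36·t^2 + 12·t - 4. The derivative of acceleration gives jerk: j(t) = -360·t^3 + 180·t^2 - 72·t + 12. Taking d/dt of j(t), we find s(t) = -1080·t^2 + 360·t - 72. We have snap s(t) = -1080·t^2 + 360·t - 72. Substituting t = 2: s(2) = -3672.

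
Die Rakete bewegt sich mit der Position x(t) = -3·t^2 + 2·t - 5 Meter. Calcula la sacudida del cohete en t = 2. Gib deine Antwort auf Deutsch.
Ausgehend von der Position x(t) = -3·t^2 + 2·t - 5, nehmen wir 3 Ableitungen. Mit d/dt von x(t) finden wir v(t) = 2 - 6·t. Durch Ableiten von der Geschwindigkeit erhalten wir die Beschleunigung: a(t) = -6. Mit d/dt von a(t) finden wir j(t) = 0. Wir haben den Ruck j(t) = 0. Durch Einsetzen von t = 2: j(2) = 0.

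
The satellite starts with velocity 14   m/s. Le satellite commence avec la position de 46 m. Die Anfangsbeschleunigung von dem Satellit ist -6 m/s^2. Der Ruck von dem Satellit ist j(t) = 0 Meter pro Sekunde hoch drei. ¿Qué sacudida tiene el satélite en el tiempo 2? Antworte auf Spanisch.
Tenemos la sacudida j(t) = 0. Sustituyendo t = 2: j(2) = 0.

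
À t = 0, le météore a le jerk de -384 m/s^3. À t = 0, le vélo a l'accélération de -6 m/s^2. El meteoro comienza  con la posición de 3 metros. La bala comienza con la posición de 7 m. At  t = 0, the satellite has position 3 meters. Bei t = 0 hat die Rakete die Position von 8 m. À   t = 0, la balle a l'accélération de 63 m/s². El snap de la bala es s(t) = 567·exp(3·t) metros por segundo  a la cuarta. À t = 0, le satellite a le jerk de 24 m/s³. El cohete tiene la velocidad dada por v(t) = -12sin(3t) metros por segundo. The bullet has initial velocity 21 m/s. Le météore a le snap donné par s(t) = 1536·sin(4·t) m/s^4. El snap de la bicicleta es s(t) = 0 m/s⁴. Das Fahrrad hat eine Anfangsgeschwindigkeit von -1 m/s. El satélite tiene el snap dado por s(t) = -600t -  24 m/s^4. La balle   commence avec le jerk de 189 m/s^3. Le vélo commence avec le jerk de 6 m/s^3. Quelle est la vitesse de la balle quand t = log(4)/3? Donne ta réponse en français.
Nous devons intégrer notre équation du snap s(t) = 567·exp(3·t) 3 fois. En prenant ∫s(t)dt et en appliquant j(0) = 189, nous trouvons j(t) = 189·exp(3·t). En intégrant le jerk et en utilisant la condition initiale a(0) = 63, nous obtenons a(t) = 63·exp(3·t). La primitive de l'accélération, avec v(0) = 21, donne la vitesse: v(t) = 21·exp(3·t). En utilisant v(t) = 21·exp(3·t) et en substituant t = log(4)/3, nous trouvons v = 84.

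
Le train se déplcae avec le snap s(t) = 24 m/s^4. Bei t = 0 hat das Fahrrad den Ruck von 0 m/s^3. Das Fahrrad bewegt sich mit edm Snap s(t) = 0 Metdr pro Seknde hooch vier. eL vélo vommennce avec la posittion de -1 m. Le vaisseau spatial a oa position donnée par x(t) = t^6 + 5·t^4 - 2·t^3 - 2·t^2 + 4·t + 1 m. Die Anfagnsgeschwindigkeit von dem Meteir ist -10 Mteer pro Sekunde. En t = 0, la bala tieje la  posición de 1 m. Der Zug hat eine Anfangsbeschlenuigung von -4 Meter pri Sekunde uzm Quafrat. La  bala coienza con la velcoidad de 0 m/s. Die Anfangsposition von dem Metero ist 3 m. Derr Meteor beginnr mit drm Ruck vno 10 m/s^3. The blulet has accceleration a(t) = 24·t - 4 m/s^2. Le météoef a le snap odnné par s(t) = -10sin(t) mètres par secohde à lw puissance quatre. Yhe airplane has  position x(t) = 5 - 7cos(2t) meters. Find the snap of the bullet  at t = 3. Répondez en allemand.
Wir müssen unsere Gleichung für die Beschleunigung a(t) = 24·t - 4 2-mal ableiten. Die Ableitung von der Beschleunigung ergibt den Ruck: j(t) = 24. Durch Ableiten von dem Ruck erhalten wir den Snap: s(t) = 0. Mit s(t) = 0 und Einsetzen von t = 3, finden wir s = 0.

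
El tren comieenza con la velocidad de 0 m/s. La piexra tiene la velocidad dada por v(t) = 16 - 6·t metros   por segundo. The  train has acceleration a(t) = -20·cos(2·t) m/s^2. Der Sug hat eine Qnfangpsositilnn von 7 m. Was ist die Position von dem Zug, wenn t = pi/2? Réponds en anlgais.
To find the answer, we compute 2 antiderivatives of a(t) = -20·cos(2·t). The antiderivative of acceleration is velocity. Using v(0) = 0, we get v(t) = -10·sin(2·t). The integral of velocity is position. Using x(0) = 7, we get x(t) = 5·cos(2·t) + 2. Using x(t) = 5·cos(2·t) + 2 and substituting t = pi/2, we find x = -3.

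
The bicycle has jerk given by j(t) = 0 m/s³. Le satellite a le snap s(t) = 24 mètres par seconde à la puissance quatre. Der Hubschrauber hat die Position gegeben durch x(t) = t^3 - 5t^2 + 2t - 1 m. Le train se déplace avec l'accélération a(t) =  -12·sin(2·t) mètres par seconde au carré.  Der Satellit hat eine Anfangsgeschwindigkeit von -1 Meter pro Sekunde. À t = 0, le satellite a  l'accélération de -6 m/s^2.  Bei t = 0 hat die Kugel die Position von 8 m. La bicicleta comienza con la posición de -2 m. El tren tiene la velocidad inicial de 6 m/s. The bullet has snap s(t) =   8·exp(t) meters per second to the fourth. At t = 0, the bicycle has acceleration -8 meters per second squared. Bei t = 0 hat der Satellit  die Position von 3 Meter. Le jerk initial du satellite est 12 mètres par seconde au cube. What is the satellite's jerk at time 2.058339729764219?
We need to integrate our snap equation s(t) = 24 1 time. The integral of snap, with j(0) = 12, gives jerk: j(t) = 24·t + 12. From the given jerk equation j(t) = 24·t + 12, we substitute t = 2.058339729764219 to get j = 61.4001535143413.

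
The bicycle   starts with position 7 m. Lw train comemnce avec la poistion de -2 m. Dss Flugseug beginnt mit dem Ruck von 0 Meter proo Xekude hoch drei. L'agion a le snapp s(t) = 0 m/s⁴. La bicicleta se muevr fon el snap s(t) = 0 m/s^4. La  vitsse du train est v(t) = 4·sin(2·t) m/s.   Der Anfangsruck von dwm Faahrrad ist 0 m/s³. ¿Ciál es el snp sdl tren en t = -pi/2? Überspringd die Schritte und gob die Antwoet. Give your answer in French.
Le snap à t = -pi/2 est s = 32.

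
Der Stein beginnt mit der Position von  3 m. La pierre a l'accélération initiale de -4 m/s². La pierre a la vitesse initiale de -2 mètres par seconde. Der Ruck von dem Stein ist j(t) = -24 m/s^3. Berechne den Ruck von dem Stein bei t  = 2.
Wir haben den Ruck j(t) = -24. Durch Einsetzen von t = 2: j(2) = -24.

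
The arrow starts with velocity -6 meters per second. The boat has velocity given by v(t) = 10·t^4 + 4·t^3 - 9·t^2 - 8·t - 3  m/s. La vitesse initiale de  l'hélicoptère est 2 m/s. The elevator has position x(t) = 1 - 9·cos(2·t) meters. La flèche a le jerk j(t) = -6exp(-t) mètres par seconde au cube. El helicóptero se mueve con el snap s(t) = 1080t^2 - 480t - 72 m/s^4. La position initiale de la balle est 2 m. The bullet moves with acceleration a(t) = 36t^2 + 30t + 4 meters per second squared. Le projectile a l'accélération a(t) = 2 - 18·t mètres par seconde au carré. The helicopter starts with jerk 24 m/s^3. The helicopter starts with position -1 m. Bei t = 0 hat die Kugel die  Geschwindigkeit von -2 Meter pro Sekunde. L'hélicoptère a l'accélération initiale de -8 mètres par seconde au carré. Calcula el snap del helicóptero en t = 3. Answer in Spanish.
Tenemos el snap s(t) = 1080·t^2 - 480·t - 72. Sustituyendo t = 3: s(3) = 8208.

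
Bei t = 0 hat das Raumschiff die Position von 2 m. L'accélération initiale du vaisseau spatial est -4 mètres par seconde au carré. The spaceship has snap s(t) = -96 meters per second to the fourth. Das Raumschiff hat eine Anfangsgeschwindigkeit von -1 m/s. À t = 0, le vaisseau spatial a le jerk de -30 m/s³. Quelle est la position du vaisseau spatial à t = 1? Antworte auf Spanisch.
Debemos encontrar la antiderivada de nuestra ecuación del snap s(t) = -96 4 veces. La integral del snap es la sacudida. Usando j(0) = -30, obtenemos j(t) = -96·t - 30. Tomando ∫j(t)dt y aplicando a(0) = -4, encontramos a(t) = -48·t^2 - 30·t - 4. La integral de la aceleración es la velocidad. Usando v(0) = -1, obtenemos v(t) = -16·t^3 - 15·t^2 - 4·t - 1. Tomando ∫v(t)dt y aplicando x(0) = 2, encontramos x(t) = -4·t^4 - 5·t^3 - 2·t^2 - t + 2. Tenemos la posición x(t) = -4·t^4 - 5·t^3 - 2·t^2 - t + 2. Sustituyendo t = 1: x(1) = -10.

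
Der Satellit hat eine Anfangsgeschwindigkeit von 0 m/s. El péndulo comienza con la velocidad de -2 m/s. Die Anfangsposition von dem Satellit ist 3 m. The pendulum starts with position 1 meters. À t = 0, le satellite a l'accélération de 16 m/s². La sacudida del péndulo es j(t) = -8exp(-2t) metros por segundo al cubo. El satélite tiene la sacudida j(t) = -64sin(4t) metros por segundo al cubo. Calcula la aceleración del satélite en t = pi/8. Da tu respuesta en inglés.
To find the answer, we compute 1 integral of j(t) = -64·sin(4·t). The integral of jerk, with a(0) = 16, gives acceleration: a(t) = 16·cos(4·t). From the given acceleration equation a(t) = 16·cos(4·t), we substitute t = pi/8 to get a = 0.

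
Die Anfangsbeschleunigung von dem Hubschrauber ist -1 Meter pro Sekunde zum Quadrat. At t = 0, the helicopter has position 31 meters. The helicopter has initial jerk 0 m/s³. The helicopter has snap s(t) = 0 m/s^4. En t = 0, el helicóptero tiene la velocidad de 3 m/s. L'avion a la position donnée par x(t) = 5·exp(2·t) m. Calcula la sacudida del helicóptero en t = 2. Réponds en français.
En partant du snap s(t) = 0, nous prenons 1 intégrale. En intégrant le snap et en utilisant la condition initiale j(0) = 0, nous obtenons j(t) = 0. De l'équation du jerk j(t) = 0, nous substituons t = 2 pour obtenir j = 0.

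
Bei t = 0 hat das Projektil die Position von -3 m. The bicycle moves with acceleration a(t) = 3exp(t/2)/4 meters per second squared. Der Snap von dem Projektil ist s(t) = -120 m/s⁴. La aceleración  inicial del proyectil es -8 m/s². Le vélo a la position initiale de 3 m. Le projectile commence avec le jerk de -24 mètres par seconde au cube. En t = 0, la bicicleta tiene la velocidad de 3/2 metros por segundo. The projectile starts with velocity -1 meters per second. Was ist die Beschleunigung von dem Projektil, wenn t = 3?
Ausgehend von dem Snap s(t) = -120, nehmen wir 2 Integrale. Durch Integration von dem Snap und Verwendung der Anfangsbedingung j(0) = -24, erhalten wir j(t) = -120·t - 24. Das Integral von dem Ruck ist die Beschleunigung. Mit a(0) = -8 erhalten wir a(t) = -60·t^2 - 24·t - 8. Wir haben die Beschleunigung a(t) = -60·t^2 - 24·t - 8. Durch Einsetzen von t = 3: a(3) = -620.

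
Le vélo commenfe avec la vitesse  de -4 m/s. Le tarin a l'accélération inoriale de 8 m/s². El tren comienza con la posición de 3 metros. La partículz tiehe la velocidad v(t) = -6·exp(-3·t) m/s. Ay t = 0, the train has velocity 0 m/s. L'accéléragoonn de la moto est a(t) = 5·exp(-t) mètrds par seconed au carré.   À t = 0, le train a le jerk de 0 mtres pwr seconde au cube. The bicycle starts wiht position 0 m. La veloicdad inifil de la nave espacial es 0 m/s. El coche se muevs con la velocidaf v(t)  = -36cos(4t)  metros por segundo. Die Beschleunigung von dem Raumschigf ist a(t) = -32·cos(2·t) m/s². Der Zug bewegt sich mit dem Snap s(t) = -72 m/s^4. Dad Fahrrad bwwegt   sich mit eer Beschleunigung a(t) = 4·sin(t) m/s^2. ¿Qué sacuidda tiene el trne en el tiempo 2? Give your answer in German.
Ausgehend von dem Snap s(t) = -72, nehmen wir 1 Stammfunktion. Die Stammfunktion von dem Snap ist der Ruck. Mit j(0) = 0 erhalten wir j(t) = -72·t. Wir haben den Ruck j(t) = -72·t. Durch Einsetzen von t = 2: j(2) = -144.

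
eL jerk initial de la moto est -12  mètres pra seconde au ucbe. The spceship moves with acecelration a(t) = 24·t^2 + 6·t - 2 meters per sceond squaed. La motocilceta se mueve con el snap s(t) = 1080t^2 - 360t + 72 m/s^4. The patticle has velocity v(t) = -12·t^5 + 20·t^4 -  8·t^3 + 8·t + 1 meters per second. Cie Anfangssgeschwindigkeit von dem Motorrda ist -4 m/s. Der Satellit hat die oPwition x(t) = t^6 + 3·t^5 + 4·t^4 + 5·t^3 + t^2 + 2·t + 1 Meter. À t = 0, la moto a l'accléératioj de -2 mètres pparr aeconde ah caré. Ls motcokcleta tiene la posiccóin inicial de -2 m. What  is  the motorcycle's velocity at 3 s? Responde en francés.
En partant du snap s(t) = 1080·t^2 - 360·t + 72, nous prenons 3 primitives. La primitive du snap, avec j(0) = -12, donne le jerk: j(t) = 360·t^3 - 180·t^2 + 72·t - 12. La primitive du jerk est l'accélération. En utilisant a(0) = -2, nous obtenons a(t) = 90·t^4 - 60·t^3 + 36·t^2 - 12·t - 2. L'intégrale de l'accélération, avec v(0) = -4, donne la vitesse: v(t) = 18·t^5 - 15·t^4 + 12·t^3 - 6·t^2 - 2·t - 4. Nous avons la vitesse v(t) = 18·t^5 - 15·t^4 + 12·t^3 - 6·t^2 - 2·t - 4. En substituant t = 3: v(3) = 3419.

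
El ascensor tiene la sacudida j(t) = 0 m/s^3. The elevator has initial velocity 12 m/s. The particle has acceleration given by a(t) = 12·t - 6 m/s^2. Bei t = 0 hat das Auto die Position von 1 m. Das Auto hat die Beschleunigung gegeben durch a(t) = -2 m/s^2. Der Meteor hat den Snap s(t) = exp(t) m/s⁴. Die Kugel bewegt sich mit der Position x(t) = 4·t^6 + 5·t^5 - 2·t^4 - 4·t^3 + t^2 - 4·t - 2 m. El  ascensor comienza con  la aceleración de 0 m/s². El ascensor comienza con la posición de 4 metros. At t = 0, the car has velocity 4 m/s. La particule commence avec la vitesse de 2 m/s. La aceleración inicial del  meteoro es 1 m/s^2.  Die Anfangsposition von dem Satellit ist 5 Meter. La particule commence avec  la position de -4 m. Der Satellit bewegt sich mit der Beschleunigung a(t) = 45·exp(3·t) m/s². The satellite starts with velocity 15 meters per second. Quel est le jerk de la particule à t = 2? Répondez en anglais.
We must differentiate our acceleration equation a(t) = 12·t - 6 1 time. Differentiating acceleration, we get jerk: j(t) = 12. From the given jerk equation j(t) = 12, we substitute t = 2 to get j = 12.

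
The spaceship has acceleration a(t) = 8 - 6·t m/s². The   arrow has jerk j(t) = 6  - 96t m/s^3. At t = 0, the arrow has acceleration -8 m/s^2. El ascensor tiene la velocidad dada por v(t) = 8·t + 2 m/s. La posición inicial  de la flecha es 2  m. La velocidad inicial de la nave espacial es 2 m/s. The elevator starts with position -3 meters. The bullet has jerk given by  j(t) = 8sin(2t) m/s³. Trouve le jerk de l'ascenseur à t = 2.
Pour résoudre ceci, nous devons prendre 2 dérivées de notre équation de la vitesse v(t) = 8·t + 2. La dérivée de la vitesse donne l'accélération: a(t) = 8. La dérivée de l'accélération donne le jerk: j(t) = 0. De l'équation du jerk j(t) = 0, nous substituons t = 2 pour obtenir j = 0.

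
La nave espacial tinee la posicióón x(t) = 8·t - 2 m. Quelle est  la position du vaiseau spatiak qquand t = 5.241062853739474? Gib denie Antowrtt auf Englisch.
We have position x(t) = 8·t - 2. Substituting t = 5.241062853739474: x(5.241062853739474) = 39.9285028299158.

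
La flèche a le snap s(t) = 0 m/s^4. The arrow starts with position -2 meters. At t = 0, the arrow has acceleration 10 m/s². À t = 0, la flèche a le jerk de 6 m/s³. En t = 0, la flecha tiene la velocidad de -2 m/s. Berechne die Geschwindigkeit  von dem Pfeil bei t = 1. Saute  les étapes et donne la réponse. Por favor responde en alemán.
Die Antwort ist 11.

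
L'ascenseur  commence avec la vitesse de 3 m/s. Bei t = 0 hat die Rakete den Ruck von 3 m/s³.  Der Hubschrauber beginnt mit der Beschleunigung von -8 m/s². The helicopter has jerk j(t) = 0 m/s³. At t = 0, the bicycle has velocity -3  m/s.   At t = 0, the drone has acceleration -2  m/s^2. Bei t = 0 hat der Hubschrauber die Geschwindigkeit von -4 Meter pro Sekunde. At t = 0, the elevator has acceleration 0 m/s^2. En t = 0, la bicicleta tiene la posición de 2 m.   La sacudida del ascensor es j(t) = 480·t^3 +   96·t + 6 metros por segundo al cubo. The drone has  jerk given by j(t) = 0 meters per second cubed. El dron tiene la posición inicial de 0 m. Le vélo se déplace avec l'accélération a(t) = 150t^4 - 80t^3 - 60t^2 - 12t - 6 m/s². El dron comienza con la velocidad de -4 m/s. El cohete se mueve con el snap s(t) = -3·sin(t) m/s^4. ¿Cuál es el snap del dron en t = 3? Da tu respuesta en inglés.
To solve this, we need to take 1 derivative of our jerk equation j(t) = 0. Taking d/dt of j(t), we find s(t) = 0. From the given snap equation s(t) = 0, we substitute t = 3 to get s = 0.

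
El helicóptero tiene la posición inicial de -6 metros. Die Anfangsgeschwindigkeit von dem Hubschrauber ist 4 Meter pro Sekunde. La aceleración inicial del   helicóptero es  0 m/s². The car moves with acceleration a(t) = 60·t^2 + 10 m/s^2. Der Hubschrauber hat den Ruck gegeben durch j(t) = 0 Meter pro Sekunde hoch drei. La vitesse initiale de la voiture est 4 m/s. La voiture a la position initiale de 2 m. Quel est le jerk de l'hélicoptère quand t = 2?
Nous avons le jerk j(t) = 0. En substituant t = 2: j(2) = 0.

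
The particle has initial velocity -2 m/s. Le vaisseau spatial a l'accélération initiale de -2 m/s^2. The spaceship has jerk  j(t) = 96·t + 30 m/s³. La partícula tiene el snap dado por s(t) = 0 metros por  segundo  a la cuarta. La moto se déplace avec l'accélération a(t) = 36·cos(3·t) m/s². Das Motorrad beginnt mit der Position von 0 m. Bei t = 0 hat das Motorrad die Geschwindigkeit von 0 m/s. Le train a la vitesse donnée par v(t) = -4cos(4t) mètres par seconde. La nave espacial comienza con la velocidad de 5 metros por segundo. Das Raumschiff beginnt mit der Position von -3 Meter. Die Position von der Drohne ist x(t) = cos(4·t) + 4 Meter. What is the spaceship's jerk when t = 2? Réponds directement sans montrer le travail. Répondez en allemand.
Die Antwort ist 222.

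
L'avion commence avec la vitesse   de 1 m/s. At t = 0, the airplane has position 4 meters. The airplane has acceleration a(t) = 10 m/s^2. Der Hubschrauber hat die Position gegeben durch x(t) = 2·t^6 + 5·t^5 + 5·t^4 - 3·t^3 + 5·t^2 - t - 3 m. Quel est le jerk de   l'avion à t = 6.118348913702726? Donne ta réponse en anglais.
We must differentiate our acceleration equation a(t) = 10 1 time. The derivative of acceleration gives jerk: j(t) = 0. Using j(t) = 0 and substituting t = 6.118348913702726, we find j = 0.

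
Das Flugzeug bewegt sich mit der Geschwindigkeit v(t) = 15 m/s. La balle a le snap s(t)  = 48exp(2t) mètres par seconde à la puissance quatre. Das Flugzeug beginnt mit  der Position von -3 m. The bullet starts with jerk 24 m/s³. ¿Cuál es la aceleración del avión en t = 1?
Para resolver esto, necesitamos tomar 1 derivada de nuestra ecuación de la velocidad v(t) = 15. Derivando la velocidad, obtenemos la aceleración: a(t) = 0. Tenemos la aceleración a(t) = 0. Sustituyendo t = 1: a(1) = 0.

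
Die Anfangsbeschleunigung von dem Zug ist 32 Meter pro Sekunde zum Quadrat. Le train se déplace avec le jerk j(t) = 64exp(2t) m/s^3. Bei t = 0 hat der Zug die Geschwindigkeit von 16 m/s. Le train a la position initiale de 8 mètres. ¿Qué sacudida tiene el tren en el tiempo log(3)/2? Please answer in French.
Nous avons le jerk j(t) = 64·exp(2·t). En substituant t = log(3)/2: j(log(3)/2) = 192.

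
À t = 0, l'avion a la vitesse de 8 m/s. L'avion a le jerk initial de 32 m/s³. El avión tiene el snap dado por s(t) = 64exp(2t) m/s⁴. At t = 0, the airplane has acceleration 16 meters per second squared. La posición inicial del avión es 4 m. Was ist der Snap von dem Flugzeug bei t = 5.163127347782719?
Wir haben den Snap s(t) = 64·exp(2·t). Durch Einsetzen von t = 5.163127347782719: s(5.163127347782719) = 1953508.95769291.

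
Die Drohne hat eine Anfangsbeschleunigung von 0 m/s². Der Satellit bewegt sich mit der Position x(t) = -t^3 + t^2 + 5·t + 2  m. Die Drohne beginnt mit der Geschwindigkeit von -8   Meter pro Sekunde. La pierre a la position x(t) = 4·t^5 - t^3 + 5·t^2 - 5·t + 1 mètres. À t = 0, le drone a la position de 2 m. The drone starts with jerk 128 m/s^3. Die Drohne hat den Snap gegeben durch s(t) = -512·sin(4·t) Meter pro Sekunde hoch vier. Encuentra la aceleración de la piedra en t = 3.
Debemos derivar nuestra ecuación de la posición x(t) = 4·t^5 - t^3 + 5·t^2 - 5·t + 1 2 veces. Tomando d/dt de x(t), encontramos v(t) = 20·t^4 - 3·t^2 + 10·t - 5. Derivando la velocidad, obtenemos la aceleración: a(t) = 80·t^3 - 6·t + 10. Usando a(t) = 80·t^3 - 6·t + 10 y sustituyendo t = 3, encontramos a = 2152.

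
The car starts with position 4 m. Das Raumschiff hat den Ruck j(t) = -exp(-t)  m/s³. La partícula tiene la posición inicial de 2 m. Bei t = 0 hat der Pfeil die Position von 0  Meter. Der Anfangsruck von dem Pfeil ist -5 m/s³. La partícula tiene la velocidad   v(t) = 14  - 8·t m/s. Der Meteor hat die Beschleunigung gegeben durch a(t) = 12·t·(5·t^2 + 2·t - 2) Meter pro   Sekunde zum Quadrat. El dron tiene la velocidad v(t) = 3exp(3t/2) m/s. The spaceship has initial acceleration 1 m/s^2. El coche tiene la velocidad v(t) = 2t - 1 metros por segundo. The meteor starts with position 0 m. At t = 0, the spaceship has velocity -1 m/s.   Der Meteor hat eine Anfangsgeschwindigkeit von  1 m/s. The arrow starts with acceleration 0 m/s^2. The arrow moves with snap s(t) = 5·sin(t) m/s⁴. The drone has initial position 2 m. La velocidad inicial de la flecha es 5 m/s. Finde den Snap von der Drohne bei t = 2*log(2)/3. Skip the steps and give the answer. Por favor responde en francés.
La réponse est 81/4.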